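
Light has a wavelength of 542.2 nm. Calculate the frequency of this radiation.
5.5292e+14 Hz

Using the wave equation: c = fλ

Solving for frequency:
f = c/λ = (3×10⁸ m/s) / (542.2×10⁻⁹ m)
f = 5.5292e+14 Hz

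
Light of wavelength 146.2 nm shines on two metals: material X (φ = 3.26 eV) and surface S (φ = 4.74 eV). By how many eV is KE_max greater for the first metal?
1.4800 eV

Using KE_max = hc/λ - φ for each metal:

Photon energy: E = hc/λ = 8.4805 eV

For material X (φ₁ = 3.26 eV):
KE₁ = E - φ₁ = 8.4805 - 3.26 = 5.2205 eV

For surface S (φ₂ = 4.74 eV):
KE₂ = E - φ₂ = 8.4805 - 4.74 = 3.7405 eV

Difference:
ΔKE = KE₁ - KE₂ = 5.2205 - 3.7405 = 1.4800 eV

Note: The difference equals the difference in work functions: 4.74 - 3.26 = 1.48 eV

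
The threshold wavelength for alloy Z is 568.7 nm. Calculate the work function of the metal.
2.18 eV

At the threshold wavelength, photon energy equals work function:
φ = hc/λ₀

Calculating:
φ = (6.626×10⁻³⁴ J·s)(3×10⁸ m/s) / (568.7×10⁻⁹ m)
φ = 2.18 eV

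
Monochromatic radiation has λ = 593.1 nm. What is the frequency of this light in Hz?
5.0547e+14 Hz

Using the wave equation: c = fλ

Solving for frequency:
f = c/λ = (3×10⁸ m/s) / (593.1×10⁻⁹ m)
f = 5.0547e+14 Hz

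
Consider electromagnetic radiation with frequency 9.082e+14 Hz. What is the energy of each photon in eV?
3.7560 eV

Using E = hf:

E = hf = (6.626×10⁻³⁴ J·s)(9.082e+14 Hz)
E = 3.7560 eV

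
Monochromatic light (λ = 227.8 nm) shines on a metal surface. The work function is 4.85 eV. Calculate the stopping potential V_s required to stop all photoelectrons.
0.5927 V

The stopping potential V_s satisfies: eV_s = KE_max

First, find KE_max using Einstein's equation:
E_photon = hc/λ = 5.4427 eV
KE_max = E_photon - φ = 5.4427 - 4.85 = 0.5927 eV

Since eV_s = KE_max:
V_s = KE_max/e = 0.5927 V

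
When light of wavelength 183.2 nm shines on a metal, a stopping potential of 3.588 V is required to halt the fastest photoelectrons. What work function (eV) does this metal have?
3.18 eV

The stopping potential gives the maximum kinetic energy: KE_max = eV_s = 3.588 eV

From Einstein's photoelectric equation: KE_max = hc/λ - φ
Rearranging: φ = hc/λ - KE_max

Calculate photon energy:
E_photon = hc/λ = (6.626×10⁻³⁴ J·s)(3×10⁸ m/s) / (183.2×10⁻⁹ m) = 6.7677 eV

Therefore:
φ = 6.7677 - 3.588 = 3.18 eV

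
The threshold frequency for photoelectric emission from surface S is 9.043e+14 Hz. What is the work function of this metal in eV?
3.74 eV

At the threshold frequency, photon energy equals work function:
φ = hf₀

Calculating:
φ = (6.626×10⁻³⁴ J·s)(9.043e+14 Hz)
φ = 3.74 eV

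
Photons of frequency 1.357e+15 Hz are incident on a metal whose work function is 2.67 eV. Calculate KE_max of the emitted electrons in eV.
2.9421 eV

Using Einstein's photoelectric equation: KE_max = hf - φ

First, calculate the photon energy:
E_photon = hf = (6.626×10⁻³⁴ J·s)(1.357e+15 Hz)
E_photon = 5.6121 eV

Then, the maximum kinetic energy:
KE_max = E_photon - φ = 5.6121 eV - 2.67 eV = 2.9421 eV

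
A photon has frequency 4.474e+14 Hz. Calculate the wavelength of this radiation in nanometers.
670.08 nm

Using the wave equation: c = fλ

Solving for wavelength:
λ = c/f = (3×10⁸ m/s) / (4.474e+14 Hz)
λ = 670.08 nm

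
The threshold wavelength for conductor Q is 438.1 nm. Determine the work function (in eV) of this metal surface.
2.83 eV

At the threshold wavelength, photon energy equals work function:
φ = hc/λ₀

Calculating:
φ = (6.626×10⁻³⁴ J·s)(3×10⁸ m/s) / (438.1×10⁻⁹ m)
φ = 2.83 eV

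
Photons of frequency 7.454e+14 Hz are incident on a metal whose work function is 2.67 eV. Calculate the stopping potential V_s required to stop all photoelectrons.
0.4127 V

The stopping potential V_s satisfies: eV_s = KE_max

First, find KE_max using Einstein's equation:
E_photon = hf = (6.626×10⁻³⁴ J·s)(7.454e+14 Hz) = 3.0827 eV
KE_max = E_photon - φ = 3.0827 - 2.67 = 0.4127 eV

Since eV_s = KE_max:
V_s = KE_max/e = 0.4127 V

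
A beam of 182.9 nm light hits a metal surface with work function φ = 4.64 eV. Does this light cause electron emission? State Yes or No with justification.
Yes

For photoemission, the photon energy must exceed the work function.

Photon energy: E = hc/λ = 6.7788 eV
Work function: φ = 4.64 eV

Since E_photon (6.7788 eV) > φ (4.64 eV), photoemission WILL occur.
The threshold wavelength is λ₀ = hc/φ = 267.2 nm.
Since 182.9 nm < 267.2 nm, the light has sufficient energy.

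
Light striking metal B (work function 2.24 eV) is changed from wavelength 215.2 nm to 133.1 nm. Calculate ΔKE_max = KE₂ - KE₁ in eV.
3.5538 eV

Using Einstein's equation: KE_max = hc/λ - φ

For λ₁ = 215.2 nm:
KE₁ = hc/λ₁ - φ = 5.7613 - 2.24 = 3.5213 eV

For λ₂ = 133.1 nm:
KE₂ = hc/λ₂ - φ = 9.3151 - 2.24 = 7.0751 eV

Change in KE:
ΔKE = KE₂ - KE₁ = 7.0751 - 3.5213 = 3.5538 eV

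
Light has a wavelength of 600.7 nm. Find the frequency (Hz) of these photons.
4.9907e+14 Hz

Using the wave equation: c = fλ

Solving for frequency:
f = c/λ = (3×10⁸ m/s) / (600.7×10⁻⁹ m)
f = 4.9907e+14 Hz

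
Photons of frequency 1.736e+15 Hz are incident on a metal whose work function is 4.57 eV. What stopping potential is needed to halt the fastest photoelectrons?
2.6095 V

The stopping potential V_s satisfies: eV_s = KE_max

First, find KE_max using Einstein's equation:
E_photon = hf = (6.626×10⁻³⁴ J·s)(1.736e+15 Hz) = 7.1795 eV
KE_max = E_photon - φ = 7.1795 - 4.57 = 2.6095 eV

Since eV_s = KE_max:
V_s = KE_max/e = 2.6095 V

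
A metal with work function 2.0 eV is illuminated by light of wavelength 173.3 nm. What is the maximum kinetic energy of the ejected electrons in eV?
5.1543 eV

Using Einstein's photoelectric equation: KE_max = hf - φ = hc/λ - φ

First, calculate the photon energy:
E_photon = hc/λ = (6.626×10⁻³⁴ J·s)(3×10⁸ m/s) / (173.3×10⁻⁹ m)
E_photon = 7.1543 eV

Then, the maximum kinetic energy:
KE_max = E_photon - φ = 7.1543 eV - 2.0 eV = 5.1543 eV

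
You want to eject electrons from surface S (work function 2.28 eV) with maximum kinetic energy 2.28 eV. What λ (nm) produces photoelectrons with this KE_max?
271.90 nm

From Einstein's equation: KE_max = hc/λ - φ

Rearranging for λ:
hc/λ = KE_max + φ
λ = hc/(KE_max + φ)

Required photon energy:
E_photon = KE_max + φ = 2.28 + 2.28 = 4.56 eV

Required wavelength:
λ = hc/E_photon = (6.626×10⁻³⁴)(3×10⁸) / (4.56 × 1.602×10⁻¹⁹)
λ = 271.90 nm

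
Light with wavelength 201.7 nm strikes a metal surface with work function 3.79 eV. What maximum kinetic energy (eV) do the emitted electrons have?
2.3570 eV

Using Einstein's photoelectric equation: KE_max = hf - φ = hc/λ - φ

First, calculate the photon energy:
E_photon = hc/λ = (6.626×10⁻³⁴ J·s)(3×10⁸ m/s) / (201.7×10⁻⁹ m)
E_photon = 6.1470 eV

Then, the maximum kinetic energy:
KE_max = E_photon - φ = 6.1470 eV - 3.79 eV = 2.3570 eV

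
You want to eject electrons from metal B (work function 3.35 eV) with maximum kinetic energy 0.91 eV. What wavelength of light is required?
291.04 nm

From Einstein's equation: KE_max = hc/λ - φ

Rearranging for λ:
hc/λ = KE_max + φ
λ = hc/(KE_max + φ)

Required photon energy:
E_photon = KE_max + φ = 0.91 + 3.35 = 4.26 eV

Required wavelength:
λ = hc/E_photon = (6.626×10⁻³⁴)(3×10⁸) / (4.26 × 1.602×10⁻¹⁹)
λ = 291.04 nm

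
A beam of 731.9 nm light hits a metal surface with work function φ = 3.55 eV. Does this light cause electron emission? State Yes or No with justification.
No

For photoemission, the photon energy must exceed the work function.

Photon energy: E = hc/λ = 1.6940 eV
Work function: φ = 3.55 eV

Since E_photon (1.6940 eV) < φ (3.55 eV), photoemission will NOT occur.
The threshold wavelength is λ₀ = hc/φ = 349.3 nm.
Since 731.9 nm > 349.3 nm, the photons lack sufficient energy.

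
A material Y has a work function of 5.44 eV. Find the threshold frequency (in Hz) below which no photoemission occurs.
1.3154e+15 Hz

The threshold frequency is when the photon energy equals the work function:
hf₀ = φ

Solving for f₀:
f₀ = φ/h = (5.44 eV × 1.602×10⁻¹⁹ J/eV) / (6.626×10⁻³⁴ J·s)
f₀ = 1.3154e+15 Hz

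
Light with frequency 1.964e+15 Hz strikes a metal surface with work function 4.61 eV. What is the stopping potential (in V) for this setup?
3.5125 V

The stopping potential V_s satisfies: eV_s = KE_max

First, find KE_max using Einstein's equation:
E_photon = hf = (6.626×10⁻³⁴ J·s)(1.964e+15 Hz) = 8.1225 eV
KE_max = E_photon - φ = 8.1225 - 4.61 = 3.5125 eV

Since eV_s = KE_max:
V_s = KE_max/e = 3.5125 V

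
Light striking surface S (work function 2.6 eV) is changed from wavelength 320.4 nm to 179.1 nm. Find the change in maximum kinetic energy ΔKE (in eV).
3.0530 eV

Using Einstein's equation: KE_max = hc/λ - φ

For λ₁ = 320.4 nm:
KE₁ = hc/λ₁ - φ = 3.8697 - 2.6 = 1.2697 eV

For λ₂ = 179.1 nm:
KE₂ = hc/λ₂ - φ = 6.9226 - 2.6 = 4.3226 eV

Change in KE:
ΔKE = KE₂ - KE₁ = 4.3226 - 1.2697 = 3.0530 eV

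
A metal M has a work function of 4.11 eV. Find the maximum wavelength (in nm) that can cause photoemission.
301.66 nm

The threshold wavelength is when the photon energy equals the work function:
hc/λ₀ = φ

Solving for λ₀:
λ₀ = hc/φ = (6.626×10⁻³⁴ J·s)(3×10⁸ m/s) / (4.11 eV × 1.602×10⁻¹⁹ J/eV)
λ₀ = 301.66 nm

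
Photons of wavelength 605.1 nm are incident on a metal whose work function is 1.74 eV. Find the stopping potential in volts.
0.3090 V

The stopping potential V_s satisfies: eV_s = KE_max

First, find KE_max using Einstein's equation:
E_photon = hc/λ = 2.0490 eV
KE_max = E_photon - φ = 2.0490 - 1.74 = 0.3090 eV

Since eV_s = KE_max:
V_s = KE_max/e = 0.3090 V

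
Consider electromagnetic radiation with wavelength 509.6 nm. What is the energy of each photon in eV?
2.4330 eV

Using E = hf = hc/λ:

E = hc/λ = (6.626×10⁻³⁴ J·s)(3×10⁸ m/s) / (509.6×10⁻⁹ m)
E = 2.4330 eV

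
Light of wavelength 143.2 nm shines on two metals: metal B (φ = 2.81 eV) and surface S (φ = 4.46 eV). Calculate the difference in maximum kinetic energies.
1.6500 eV

Using KE_max = hc/λ - φ for each metal:

Photon energy: E = hc/λ = 8.6581 eV

For metal B (φ₁ = 2.81 eV):
KE₁ = E - φ₁ = 8.6581 - 2.81 = 5.8481 eV

For surface S (φ₂ = 4.46 eV):
KE₂ = E - φ₂ = 8.6581 - 4.46 = 4.1981 eV

Difference:
ΔKE = KE₁ - KE₂ = 5.8481 - 4.1981 = 1.6500 eV

Note: The difference equals the difference in work functions: 4.46 - 2.81 = 1.65 eV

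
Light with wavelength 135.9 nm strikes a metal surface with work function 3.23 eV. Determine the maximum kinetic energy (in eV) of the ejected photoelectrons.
5.8932 eV

Using Einstein's photoelectric equation: KE_max = hf - φ = hc/λ - φ

First, calculate the photon energy:
E_photon = hc/λ = (6.626×10⁻³⁴ J·s)(3×10⁸ m/s) / (135.9×10⁻⁹ m)
E_photon = 9.1232 eV

Then, the maximum kinetic energy:
KE_max = E_photon - φ = 9.1232 eV - 3.23 eV = 5.8932 eV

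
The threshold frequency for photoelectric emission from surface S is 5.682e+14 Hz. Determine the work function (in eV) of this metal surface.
2.35 eV

At the threshold frequency, photon energy equals work function:
φ = hf₀

Calculating:
φ = (6.626×10⁻³⁴ J·s)(5.682e+14 Hz)
φ = 2.35 eV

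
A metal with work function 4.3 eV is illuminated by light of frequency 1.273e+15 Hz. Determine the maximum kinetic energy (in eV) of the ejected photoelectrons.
0.9647 eV

Using Einstein's photoelectric equation: KE_max = hf - φ

First, calculate the photon energy:
E_photon = hf = (6.626×10⁻³⁴ J·s)(1.273e+15 Hz)
E_photon = 5.2647 eV

Then, the maximum kinetic energy:
KE_max = E_photon - φ = 5.2647 eV - 4.3 eV = 0.9647 eV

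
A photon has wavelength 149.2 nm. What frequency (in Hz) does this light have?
2.0093e+15 Hz

Using the wave equation: c = fλ

Solving for frequency:
f = c/λ = (3×10⁸ m/s) / (149.2×10⁻⁹ m)
f = 2.0093e+15 Hz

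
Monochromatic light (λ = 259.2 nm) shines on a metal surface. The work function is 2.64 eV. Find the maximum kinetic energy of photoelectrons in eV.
2.1433 eV

Using Einstein's photoelectric equation: KE_max = hf - φ = hc/λ - φ

First, calculate the photon energy:
E_photon = hc/λ = (6.626×10⁻³⁴ J·s)(3×10⁸ m/s) / (259.2×10⁻⁹ m)
E_photon = 4.7833 eV

Then, the maximum kinetic energy:
KE_max = E_photon - φ = 4.7833 eV - 2.64 eV = 2.1433 eV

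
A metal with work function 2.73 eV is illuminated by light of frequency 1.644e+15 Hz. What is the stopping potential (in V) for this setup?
4.0690 V

The stopping potential V_s satisfies: eV_s = KE_max

First, find KE_max using Einstein's equation:
E_photon = hf = (6.626×10⁻³⁴ J·s)(1.644e+15 Hz) = 6.7990 eV
KE_max = E_photon - φ = 6.7990 - 2.73 = 4.0690 eV

Since eV_s = KE_max:
V_s = KE_max/e = 4.0690 V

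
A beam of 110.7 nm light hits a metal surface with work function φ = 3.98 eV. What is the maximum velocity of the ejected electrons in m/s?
1.5937e+06 m/s

First, find the maximum kinetic energy:
E_photon = hc/λ = 11.2000 eV
KE_max = E_photon - φ = 11.2000 - 3.98 = 7.2200 eV

Convert to Joules: KE_max = 7.2200 × 1.602×10⁻¹⁹ J = 1.1568e-18 J

Then use KE = ½mv² to find velocity:
v = √(2·KE/m) = √(2 × 1.1568e-18 J / 9.109e-31 kg)
v = 1.5937e+06 m/s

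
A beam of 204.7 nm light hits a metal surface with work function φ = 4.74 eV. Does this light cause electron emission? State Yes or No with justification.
Yes

For photoemission, the photon energy must exceed the work function.

Photon energy: E = hc/λ = 6.0569 eV
Work function: φ = 4.74 eV

Since E_photon (6.0569 eV) > φ (4.74 eV), photoemission WILL occur.
The threshold wavelength is λ₀ = hc/φ = 261.6 nm.
Since 204.7 nm < 261.6 nm, the light has sufficient energy.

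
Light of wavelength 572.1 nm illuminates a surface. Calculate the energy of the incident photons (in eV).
2.1672 eV

Using E = hf = hc/λ:

E = hc/λ = (6.626×10⁻³⁴ J·s)(3×10⁸ m/s) / (572.1×10⁻⁹ m)
E = 2.1672 eV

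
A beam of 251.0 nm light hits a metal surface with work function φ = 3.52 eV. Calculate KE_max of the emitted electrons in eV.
1.4196 eV

Using Einstein's photoelectric equation: KE_max = hf - φ = hc/λ - φ

First, calculate the photon energy:
E_photon = hc/λ = (6.626×10⁻³⁴ J·s)(3×10⁸ m/s) / (251.0×10⁻⁹ m)
E_photon = 4.9396 eV

Then, the maximum kinetic energy:
KE_max = E_photon - φ = 4.9396 eV - 3.52 eV = 1.4196 eV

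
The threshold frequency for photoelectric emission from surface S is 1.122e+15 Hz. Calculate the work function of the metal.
4.64 eV

At the threshold frequency, photon energy equals work function:
φ = hf₀

Calculating:
φ = (6.626×10⁻³⁴ J·s)(1.122e+15 Hz)
φ = 4.64 eV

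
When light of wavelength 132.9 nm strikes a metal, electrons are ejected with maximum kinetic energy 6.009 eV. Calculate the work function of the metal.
3.32 eV

From Einstein's photoelectric equation: KE_max = hf - φ = hc/λ - φ

Rearranging for φ:
φ = hc/λ - KE_max

Calculate photon energy:
E_photon = hc/λ = 9.3291 eV

Therefore:
φ = 9.3291 - 6.009 = 3.32 eV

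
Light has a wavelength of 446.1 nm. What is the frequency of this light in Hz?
6.7203e+14 Hz

Using the wave equation: c = fλ

Solving for frequency:
f = c/λ = (3×10⁸ m/s) / (446.1×10⁻⁹ m)
f = 6.7203e+14 Hz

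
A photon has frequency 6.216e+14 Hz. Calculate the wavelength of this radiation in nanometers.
482.29 nm

Using the wave equation: c = fλ

Solving for wavelength:
λ = c/f = (3×10⁸ m/s) / (6.216e+14 Hz)
λ = 482.29 nm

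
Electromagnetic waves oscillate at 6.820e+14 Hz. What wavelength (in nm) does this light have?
439.58 nm

Using the wave equation: c = fλ

Solving for wavelength:
λ = c/f = (3×10⁸ m/s) / (6.820e+14 Hz)
λ = 439.58 nm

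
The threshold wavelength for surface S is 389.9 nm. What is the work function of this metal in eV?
3.18 eV

At the threshold wavelength, photon energy equals work function:
φ = hc/λ₀

Calculating:
φ = (6.626×10⁻³⁴ J·s)(3×10⁸ m/s) / (389.9×10⁻⁹ m)
φ = 3.18 eV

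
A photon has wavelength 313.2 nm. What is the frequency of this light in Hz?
9.5719e+14 Hz

Using the wave equation: c = fλ

Solving for frequency:
f = c/λ = (3×10⁸ m/s) / (313.2×10⁻⁹ m)
f = 9.5719e+14 Hz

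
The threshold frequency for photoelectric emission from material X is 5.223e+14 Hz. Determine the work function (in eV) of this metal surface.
2.16 eV

At the threshold frequency, photon energy equals work function:
φ = hf₀

Calculating:
φ = (6.626×10⁻³⁴ J·s)(5.223e+14 Hz)
φ = 2.16 eV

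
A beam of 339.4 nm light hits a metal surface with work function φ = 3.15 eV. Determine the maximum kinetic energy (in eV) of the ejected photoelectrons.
0.5030 eV

Using Einstein's photoelectric equation: KE_max = hf - φ = hc/λ - φ

First, calculate the photon energy:
E_photon = hc/λ = (6.626×10⁻³⁴ J·s)(3×10⁸ m/s) / (339.4×10⁻⁹ m)
E_photon = 3.6530 eV

Then, the maximum kinetic energy:
KE_max = E_photon - φ = 3.6530 eV - 3.15 eV = 0.5030 eV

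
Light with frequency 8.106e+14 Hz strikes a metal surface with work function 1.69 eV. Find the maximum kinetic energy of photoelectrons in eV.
1.6624 eV

Using Einstein's photoelectric equation: KE_max = hf - φ

First, calculate the photon energy:
E_photon = hf = (6.626×10⁻³⁴ J·s)(8.106e+14 Hz)
E_photon = 3.3524 eV

Then, the maximum kinetic energy:
KE_max = E_photon - φ = 3.3524 eV - 1.69 eV = 1.6624 eV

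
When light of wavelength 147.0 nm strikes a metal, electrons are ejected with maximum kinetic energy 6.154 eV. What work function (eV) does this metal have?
2.28 eV

From Einstein's photoelectric equation: KE_max = hf - φ = hc/λ - φ

Rearranging for φ:
φ = hc/λ - KE_max

Calculate photon energy:
E_photon = hc/λ = 8.4343 eV

Therefore:
φ = 8.4343 - 6.154 = 2.28 eV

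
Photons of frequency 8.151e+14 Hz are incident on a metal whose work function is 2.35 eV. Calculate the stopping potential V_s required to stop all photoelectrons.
1.0210 V

The stopping potential V_s satisfies: eV_s = KE_max

First, find KE_max using Einstein's equation:
E_photon = hf = (6.626×10⁻³⁴ J·s)(8.151e+14 Hz) = 3.3710 eV
KE_max = E_photon - φ = 3.3710 - 2.35 = 1.0210 eV

Since eV_s = KE_max:
V_s = KE_max/e = 1.0210 V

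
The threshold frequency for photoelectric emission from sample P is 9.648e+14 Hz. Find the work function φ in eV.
3.99 eV

At the threshold frequency, photon energy equals work function:
φ = hf₀

Calculating:
φ = (6.626×10⁻³⁴ J·s)(9.648e+14 Hz)
φ = 3.99 eV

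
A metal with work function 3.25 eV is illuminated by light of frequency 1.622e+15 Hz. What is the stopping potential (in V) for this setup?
3.4581 V

The stopping potential V_s satisfies: eV_s = KE_max

First, find KE_max using Einstein's equation:
E_photon = hf = (6.626×10⁻³⁴ J·s)(1.622e+15 Hz) = 6.7081 eV
KE_max = E_photon - φ = 6.7081 - 3.25 = 3.4581 eV

Since eV_s = KE_max:
V_s = KE_max/e = 3.4581 V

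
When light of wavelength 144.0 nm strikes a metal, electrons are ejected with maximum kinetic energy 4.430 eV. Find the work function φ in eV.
4.18 eV

From Einstein's photoelectric equation: KE_max = hf - φ = hc/λ - φ

Rearranging for φ:
φ = hc/λ - KE_max

Calculate photon energy:
E_photon = hc/λ = 8.6100 eV

Therefore:
φ = 8.6100 - 4.430 = 4.18 eV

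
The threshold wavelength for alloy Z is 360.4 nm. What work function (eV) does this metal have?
3.44 eV

At the threshold wavelength, photon energy equals work function:
φ = hc/λ₀

Calculating:
φ = (6.626×10⁻³⁴ J·s)(3×10⁸ m/s) / (360.4×10⁻⁹ m)
φ = 3.44 eV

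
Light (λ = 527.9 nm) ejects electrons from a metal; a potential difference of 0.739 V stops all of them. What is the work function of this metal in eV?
1.61 eV

The stopping potential gives the maximum kinetic energy: KE_max = eV_s = 0.739 eV

From Einstein's photoelectric equation: KE_max = hc/λ - φ
Rearranging: φ = hc/λ - KE_max

Calculate photon energy:
E_photon = hc/λ = (6.626×10⁻³⁴ J·s)(3×10⁸ m/s) / (527.9×10⁻⁹ m) = 2.3486 eV

Therefore:
φ = 2.3486 - 0.739 = 1.61 eV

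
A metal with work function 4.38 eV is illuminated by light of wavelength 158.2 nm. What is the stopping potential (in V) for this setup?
3.4572 V

The stopping potential V_s satisfies: eV_s = KE_max

First, find KE_max using Einstein's equation:
E_photon = hc/λ = 7.8372 eV
KE_max = E_photon - φ = 7.8372 - 4.38 = 3.4572 eV

Since eV_s = KE_max:
V_s = KE_max/e = 3.4572 V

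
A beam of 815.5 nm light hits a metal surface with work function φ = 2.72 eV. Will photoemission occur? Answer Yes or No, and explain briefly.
No

For photoemission, the photon energy must exceed the work function.

Photon energy: E = hc/λ = 1.5203 eV
Work function: φ = 2.72 eV

Since E_photon (1.5203 eV) < φ (2.72 eV), photoemission will NOT occur.
The threshold wavelength is λ₀ = hc/φ = 455.8 nm.
Since 815.5 nm > 455.8 nm, the photons lack sufficient energy.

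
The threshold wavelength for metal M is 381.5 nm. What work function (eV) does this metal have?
3.25 eV

At the threshold wavelength, photon energy equals work function:
φ = hc/λ₀

Calculating:
φ = (6.626×10⁻³⁴ J·s)(3×10⁸ m/s) / (381.5×10⁻⁹ m)
φ = 3.25 eV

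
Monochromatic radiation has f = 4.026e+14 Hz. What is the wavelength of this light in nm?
744.64 nm

Using the wave equation: c = fλ

Solving for wavelength:
λ = c/f = (3×10⁸ m/s) / (4.026e+14 Hz)
λ = 744.64 nm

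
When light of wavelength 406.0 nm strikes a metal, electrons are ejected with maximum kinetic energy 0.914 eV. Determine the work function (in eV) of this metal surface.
2.14 eV

From Einstein's photoelectric equation: KE_max = hf - φ = hc/λ - φ

Rearranging for φ:
φ = hc/λ - KE_max

Calculate photon energy:
E_photon = hc/λ = 3.0538 eV

Therefore:
φ = 3.0538 - 0.914 = 2.14 eV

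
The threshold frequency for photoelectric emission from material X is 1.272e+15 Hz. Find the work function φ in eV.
5.26 eV

At the threshold frequency, photon energy equals work function:
φ = hf₀

Calculating:
φ = (6.626×10⁻³⁴ J·s)(1.272e+15 Hz)
φ = 5.26 eV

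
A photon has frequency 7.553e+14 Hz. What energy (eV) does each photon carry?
3.1237 eV

Using E = hf:

E = hf = (6.626×10⁻³⁴ J·s)(7.553e+14 Hz)
E = 3.1237 eV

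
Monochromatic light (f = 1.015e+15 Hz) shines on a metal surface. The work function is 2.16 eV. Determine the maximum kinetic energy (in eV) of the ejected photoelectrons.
2.0377 eV

Using Einstein's photoelectric equation: KE_max = hf - φ

First, calculate the photon energy:
E_photon = hf = (6.626×10⁻³⁴ J·s)(1.015e+15 Hz)
E_photon = 4.1977 eV

Then, the maximum kinetic energy:
KE_max = E_photon - φ = 4.1977 eV - 2.16 eV = 2.0377 eV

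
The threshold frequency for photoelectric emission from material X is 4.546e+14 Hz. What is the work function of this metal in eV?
1.88 eV

At the threshold frequency, photon energy equals work function:
φ = hf₀

Calculating:
φ = (6.626×10⁻³⁴ J·s)(4.546e+14 Hz)
φ = 1.88 eV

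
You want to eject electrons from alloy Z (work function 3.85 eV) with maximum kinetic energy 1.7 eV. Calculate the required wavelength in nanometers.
223.39 nm

From Einstein's equation: KE_max = hc/λ - φ

Rearranging for λ:
hc/λ = KE_max + φ
λ = hc/(KE_max + φ)

Required photon energy:
E_photon = KE_max + φ = 1.7 + 3.85 = 5.55 eV

Required wavelength:
λ = hc/E_photon = (6.626×10⁻³⁴)(3×10⁸) / (5.55 × 1.602×10⁻¹⁹)
λ = 223.39 nm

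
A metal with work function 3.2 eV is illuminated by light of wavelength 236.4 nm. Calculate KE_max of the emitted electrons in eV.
2.0447 eV

Using Einstein's photoelectric equation: KE_max = hf - φ = hc/λ - φ

First, calculate the photon energy:
E_photon = hc/λ = (6.626×10⁻³⁴ J·s)(3×10⁸ m/s) / (236.4×10⁻⁹ m)
E_photon = 5.2447 eV

Then, the maximum kinetic energy:
KE_max = E_photon - φ = 5.2447 eV - 3.2 eV = 2.0447 eV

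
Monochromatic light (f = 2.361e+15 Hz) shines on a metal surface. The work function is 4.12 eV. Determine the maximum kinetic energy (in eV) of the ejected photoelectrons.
5.6443 eV

Using Einstein's photoelectric equation: KE_max = hf - φ

First, calculate the photon energy:
E_photon = hf = (6.626×10⁻³⁴ J·s)(2.361e+15 Hz)
E_photon = 9.7643 eV

Then, the maximum kinetic energy:
KE_max = E_photon - φ = 9.7643 eV - 4.12 eV = 5.6443 eV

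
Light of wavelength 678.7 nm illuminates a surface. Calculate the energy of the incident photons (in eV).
1.8268 eV

Using E = hf = hc/λ:

E = hc/λ = (6.626×10⁻³⁴ J·s)(3×10⁸ m/s) / (678.7×10⁻⁹ m)
E = 1.8268 eV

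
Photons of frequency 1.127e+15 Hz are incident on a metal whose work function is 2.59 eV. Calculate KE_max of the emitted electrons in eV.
2.0709 eV

Using Einstein's photoelectric equation: KE_max = hf - φ

First, calculate the photon energy:
E_photon = hf = (6.626×10⁻³⁴ J·s)(1.127e+15 Hz)
E_photon = 4.6609 eV

Then, the maximum kinetic energy:
KE_max = E_photon - φ = 4.6609 eV - 2.59 eV = 2.0709 eV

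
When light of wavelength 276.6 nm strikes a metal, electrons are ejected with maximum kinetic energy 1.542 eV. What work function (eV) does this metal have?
2.94 eV

From Einstein's photoelectric equation: KE_max = hf - φ = hc/λ - φ

Rearranging for φ:
φ = hc/λ - KE_max

Calculate photon energy:
E_photon = hc/λ = 4.4824 eV

Therefore:
φ = 4.4824 - 1.542 = 2.94 eV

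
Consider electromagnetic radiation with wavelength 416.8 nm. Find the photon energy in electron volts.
2.9747 eV

Using E = hf = hc/λ:

E = hc/λ = (6.626×10⁻³⁴ J·s)(3×10⁸ m/s) / (416.8×10⁻⁹ m)
E = 2.9747 eV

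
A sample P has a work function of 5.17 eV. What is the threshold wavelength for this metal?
239.81 nm

The threshold wavelength is when the photon energy equals the work function:
hc/λ₀ = φ

Solving for λ₀:
λ₀ = hc/φ = (6.626×10⁻³⁴ J·s)(3×10⁸ m/s) / (5.17 eV × 1.602×10⁻¹⁹ J/eV)
λ₀ = 239.81 nm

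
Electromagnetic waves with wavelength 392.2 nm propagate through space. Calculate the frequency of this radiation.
7.6439e+14 Hz

Using the wave equation: c = fλ

Solving for frequency:
f = c/λ = (3×10⁸ m/s) / (392.2×10⁻⁹ m)
f = 7.6439e+14 Hz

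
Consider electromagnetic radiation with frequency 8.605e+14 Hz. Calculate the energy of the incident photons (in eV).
3.5587 eV

Using E = hf:

E = hf = (6.626×10⁻³⁴ J·s)(8.605e+14 Hz)
E = 3.5587 eV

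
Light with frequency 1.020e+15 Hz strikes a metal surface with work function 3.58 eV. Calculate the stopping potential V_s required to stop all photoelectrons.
0.6384 V

The stopping potential V_s satisfies: eV_s = KE_max

First, find KE_max using Einstein's equation:
E_photon = hf = (6.626×10⁻³⁴ J·s)(1.020e+15 Hz) = 4.2184 eV
KE_max = E_photon - φ = 4.2184 - 3.58 = 0.6384 eV

Since eV_s = KE_max:
V_s = KE_max/e = 0.6384 V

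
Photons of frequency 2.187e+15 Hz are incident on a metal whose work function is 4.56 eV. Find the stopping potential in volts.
4.4847 V

The stopping potential V_s satisfies: eV_s = KE_max

First, find KE_max using Einstein's equation:
E_photon = hf = (6.626×10⁻³⁴ J·s)(2.187e+15 Hz) = 9.0447 eV
KE_max = E_photon - φ = 9.0447 - 4.56 = 4.4847 eV

Since eV_s = KE_max:
V_s = KE_max/e = 4.4847 V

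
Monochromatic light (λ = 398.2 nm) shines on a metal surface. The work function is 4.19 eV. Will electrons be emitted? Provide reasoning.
No

For photoemission, the photon energy must exceed the work function.

Photon energy: E = hc/λ = 3.1136 eV
Work function: φ = 4.19 eV

Since E_photon (3.1136 eV) < φ (4.19 eV), photoemission will NOT occur.
The threshold wavelength is λ₀ = hc/φ = 295.9 nm.
Since 398.2 nm > 295.9 nm, the photons lack sufficient energy.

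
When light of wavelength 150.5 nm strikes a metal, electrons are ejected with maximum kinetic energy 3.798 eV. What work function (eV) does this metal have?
4.44 eV

From Einstein's photoelectric equation: KE_max = hf - φ = hc/λ - φ

Rearranging for φ:
φ = hc/λ - KE_max

Calculate photon energy:
E_photon = hc/λ = 8.2382 eV

Therefore:
φ = 8.2382 - 3.798 = 4.44 eV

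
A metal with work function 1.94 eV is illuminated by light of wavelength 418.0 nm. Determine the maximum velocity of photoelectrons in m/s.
6.0080e+05 m/s

First, find the maximum kinetic energy:
E_photon = hc/λ = 2.9661 eV
KE_max = E_photon - φ = 2.9661 - 1.94 = 1.0261 eV

Convert to Joules: KE_max = 1.0261 × 1.602×10⁻¹⁹ J = 1.6440e-19 J

Then use KE = ½mv² to find velocity:
v = √(2·KE/m) = √(2 × 1.6440e-19 J / 9.109e-31 kg)
v = 6.0080e+05 m/s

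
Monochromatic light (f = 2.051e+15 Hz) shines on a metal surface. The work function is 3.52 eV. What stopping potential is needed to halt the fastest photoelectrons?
4.9623 V

The stopping potential V_s satisfies: eV_s = KE_max

First, find KE_max using Einstein's equation:
E_photon = hf = (6.626×10⁻³⁴ J·s)(2.051e+15 Hz) = 8.4823 eV
KE_max = E_photon - φ = 8.4823 - 3.52 = 4.9623 eV

Since eV_s = KE_max:
V_s = KE_max/e = 4.9623 V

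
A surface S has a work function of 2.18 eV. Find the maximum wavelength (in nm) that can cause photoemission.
568.73 nm

The threshold wavelength is when the photon energy equals the work function:
hc/λ₀ = φ

Solving for λ₀:
λ₀ = hc/φ = (6.626×10⁻³⁴ J·s)(3×10⁸ m/s) / (2.18 eV × 1.602×10⁻¹⁹ J/eV)
λ₀ = 568.73 nm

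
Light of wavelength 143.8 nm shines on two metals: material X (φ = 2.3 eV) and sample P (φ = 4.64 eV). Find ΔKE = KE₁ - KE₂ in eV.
2.3400 eV

Using KE_max = hc/λ - φ for each metal:

Photon energy: E = hc/λ = 8.6220 eV

For material X (φ₁ = 2.3 eV):
KE₁ = E - φ₁ = 8.6220 - 2.3 = 6.3220 eV

For sample P (φ₂ = 4.64 eV):
KE₂ = E - φ₂ = 8.6220 - 4.64 = 3.9820 eV

Difference:
ΔKE = KE₁ - KE₂ = 6.3220 - 3.9820 = 2.3400 eV

Note: The difference equals the difference in work functions: 4.64 - 2.3 = 2.34 eV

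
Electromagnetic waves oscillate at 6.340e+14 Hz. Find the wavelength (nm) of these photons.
472.86 nm

Using the wave equation: c = fλ

Solving for wavelength:
λ = c/f = (3×10⁸ m/s) / (6.340e+14 Hz)
λ = 472.86 nm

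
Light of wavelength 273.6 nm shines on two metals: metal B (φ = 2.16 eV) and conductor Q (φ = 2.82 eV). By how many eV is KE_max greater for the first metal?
0.6600 eV

Using KE_max = hc/λ - φ for each metal:

Photon energy: E = hc/λ = 4.5316 eV

For metal B (φ₁ = 2.16 eV):
KE₁ = E - φ₁ = 4.5316 - 2.16 = 2.3716 eV

For conductor Q (φ₂ = 2.82 eV):
KE₂ = E - φ₂ = 4.5316 - 2.82 = 1.7116 eV

Difference:
ΔKE = KE₁ - KE₂ = 2.3716 - 1.7116 = 0.6600 eV

Note: The difference equals the difference in work functions: 2.82 - 2.16 = 0.66 eV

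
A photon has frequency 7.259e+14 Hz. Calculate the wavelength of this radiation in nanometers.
412.99 nm

Using the wave equation: c = fλ

Solving for wavelength:
λ = c/f = (3×10⁸ m/s) / (7.259e+14 Hz)
λ = 412.99 nm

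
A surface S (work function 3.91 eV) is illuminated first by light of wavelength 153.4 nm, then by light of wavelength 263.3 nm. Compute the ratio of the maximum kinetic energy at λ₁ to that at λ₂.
5.2230

Using Einstein's equation: KE_max = hc/λ - φ

For λ₁ = 153.4 nm:
E₁ = hc/λ₁ = 8.0824 eV
KE₁ = E₁ - φ = 8.0824 - 3.91 = 4.1724 eV

For λ₂ = 263.3 nm:
E₂ = hc/λ₂ = 4.7089 eV
KE₂ = E₂ - φ = 4.7089 - 3.91 = 0.7989 eV

Ratio: KE₁/KE₂ = 4.1724/0.7989 = 5.2230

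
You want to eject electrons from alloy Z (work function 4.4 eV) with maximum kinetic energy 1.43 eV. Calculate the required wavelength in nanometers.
212.67 nm

From Einstein's equation: KE_max = hc/λ - φ

Rearranging for λ:
hc/λ = KE_max + φ
λ = hc/(KE_max + φ)

Required photon energy:
E_photon = KE_max + φ = 1.43 + 4.4 = 5.83 eV

Required wavelength:
λ = hc/E_photon = (6.626×10⁻³⁴)(3×10⁸) / (5.83 × 1.602×10⁻¹⁹)
λ = 212.67 nm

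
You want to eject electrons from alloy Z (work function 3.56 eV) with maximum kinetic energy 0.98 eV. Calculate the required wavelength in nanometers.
273.09 nm

From Einstein's equation: KE_max = hc/λ - φ

Rearranging for λ:
hc/λ = KE_max + φ
λ = hc/(KE_max + φ)

Required photon energy:
E_photon = KE_max + φ = 0.98 + 3.56 = 4.54 eV

Required wavelength:
λ = hc/E_photon = (6.626×10⁻³⁴)(3×10⁸) / (4.54 × 1.602×10⁻¹⁹)
λ = 273.09 nm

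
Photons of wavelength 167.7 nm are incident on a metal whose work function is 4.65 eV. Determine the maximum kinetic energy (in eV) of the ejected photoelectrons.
2.7432 eV

Using Einstein's photoelectric equation: KE_max = hf - φ = hc/λ - φ

First, calculate the photon energy:
E_photon = hc/λ = (6.626×10⁻³⁴ J·s)(3×10⁸ m/s) / (167.7×10⁻⁹ m)
E_photon = 7.3932 eV

Then, the maximum kinetic energy:
KE_max = E_photon - φ = 7.3932 eV - 4.65 eV = 2.7432 eV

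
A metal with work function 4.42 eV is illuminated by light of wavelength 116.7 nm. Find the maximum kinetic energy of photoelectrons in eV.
6.2042 eV

Using Einstein's photoelectric equation: KE_max = hf - φ = hc/λ - φ

First, calculate the photon energy:
E_photon = hc/λ = (6.626×10⁻³⁴ J·s)(3×10⁸ m/s) / (116.7×10⁻⁹ m)
E_photon = 10.6242 eV

Then, the maximum kinetic energy:
KE_max = E_photon - φ = 10.6242 eV - 4.42 eV = 6.2042 eV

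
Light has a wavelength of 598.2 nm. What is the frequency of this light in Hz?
5.0116e+14 Hz

Using the wave equation: c = fλ

Solving for frequency:
f = c/λ = (3×10⁸ m/s) / (598.2×10⁻⁹ m)
f = 5.0116e+14 Hz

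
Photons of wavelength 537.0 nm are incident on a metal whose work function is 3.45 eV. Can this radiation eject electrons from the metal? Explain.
No

For photoemission, the photon energy must exceed the work function.

Photon energy: E = hc/λ = 2.3088 eV
Work function: φ = 3.45 eV

Since E_photon (2.3088 eV) < φ (3.45 eV), photoemission will NOT occur.
The threshold wavelength is λ₀ = hc/φ = 359.4 nm.
Since 537.0 nm > 359.4 nm, the photons lack sufficient energy.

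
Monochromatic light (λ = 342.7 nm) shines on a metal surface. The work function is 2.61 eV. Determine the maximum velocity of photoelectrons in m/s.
5.9542e+05 m/s

First, find the maximum kinetic energy:
E_photon = hc/λ = 3.6179 eV
KE_max = E_photon - φ = 3.6179 - 2.61 = 1.0079 eV

Convert to Joules: KE_max = 1.0079 × 1.602×10⁻¹⁹ J = 1.6148e-19 J

Then use KE = ½mv² to find velocity:
v = √(2·KE/m) = √(2 × 1.6148e-19 J / 9.109e-31 kg)
v = 5.9542e+05 m/s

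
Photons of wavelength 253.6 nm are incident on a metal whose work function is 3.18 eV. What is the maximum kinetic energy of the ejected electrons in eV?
1.7090 eV

Using Einstein's photoelectric equation: KE_max = hf - φ = hc/λ - φ

First, calculate the photon energy:
E_photon = hc/λ = (6.626×10⁻³⁴ J·s)(3×10⁸ m/s) / (253.6×10⁻⁹ m)
E_photon = 4.8890 eV

Then, the maximum kinetic energy:
KE_max = E_photon - φ = 4.8890 eV - 3.18 eV = 1.7090 eV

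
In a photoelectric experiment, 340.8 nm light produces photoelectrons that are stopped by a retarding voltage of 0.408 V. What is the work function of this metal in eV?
3.23 eV

The stopping potential gives the maximum kinetic energy: KE_max = eV_s = 0.408 eV

From Einstein's photoelectric equation: KE_max = hc/λ - φ
Rearranging: φ = hc/λ - KE_max

Calculate photon energy:
E_photon = hc/λ = (6.626×10⁻³⁴ J·s)(3×10⁸ m/s) / (340.8×10⁻⁹ m) = 3.6380 eV

Therefore:
φ = 3.6380 - 0.408 = 3.23 eV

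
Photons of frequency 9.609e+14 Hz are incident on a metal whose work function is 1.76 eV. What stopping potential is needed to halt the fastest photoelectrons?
2.2140 V

The stopping potential V_s satisfies: eV_s = KE_max

First, find KE_max using Einstein's equation:
E_photon = hf = (6.626×10⁻³⁴ J·s)(9.609e+14 Hz) = 3.9740 eV
KE_max = E_photon - φ = 3.9740 - 1.76 = 2.2140 eV

Since eV_s = KE_max:
V_s = KE_max/e = 2.2140 V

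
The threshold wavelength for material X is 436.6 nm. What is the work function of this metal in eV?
2.84 eV

At the threshold wavelength, photon energy equals work function:
φ = hc/λ₀

Calculating:
φ = (6.626×10⁻³⁴ J·s)(3×10⁸ m/s) / (436.6×10⁻⁹ m)
φ = 2.84 eV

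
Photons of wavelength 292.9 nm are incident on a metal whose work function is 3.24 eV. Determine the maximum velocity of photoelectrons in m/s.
5.9101e+05 m/s

First, find the maximum kinetic energy:
E_photon = hc/λ = 4.2330 eV
KE_max = E_photon - φ = 4.2330 - 3.24 = 0.9930 eV

Convert to Joules: KE_max = 0.9930 × 1.602×10⁻¹⁹ J = 1.5909e-19 J

Then use KE = ½mv² to find velocity:
v = √(2·KE/m) = √(2 × 1.5909e-19 J / 9.109e-31 kg)
v = 5.9101e+05 m/s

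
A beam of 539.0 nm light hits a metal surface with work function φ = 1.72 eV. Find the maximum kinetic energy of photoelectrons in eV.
0.5803 eV

Using Einstein's photoelectric equation: KE_max = hf - φ = hc/λ - φ

First, calculate the photon energy:
E_photon = hc/λ = (6.626×10⁻³⁴ J·s)(3×10⁸ m/s) / (539.0×10⁻⁹ m)
E_photon = 2.3003 eV

Then, the maximum kinetic energy:
KE_max = E_photon - φ = 2.3003 eV - 1.72 eV = 0.5803 eV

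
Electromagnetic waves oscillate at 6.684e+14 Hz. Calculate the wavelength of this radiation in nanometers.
448.52 nm

Using the wave equation: c = fλ

Solving for wavelength:
λ = c/f = (3×10⁸ m/s) / (6.684e+14 Hz)
λ = 448.52 nm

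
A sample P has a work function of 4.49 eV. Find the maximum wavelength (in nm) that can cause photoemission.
276.13 nm

The threshold wavelength is when the photon energy equals the work function:
hc/λ₀ = φ

Solving for λ₀:
λ₀ = hc/φ = (6.626×10⁻³⁴ J·s)(3×10⁸ m/s) / (4.49 eV × 1.602×10⁻¹⁹ J/eV)
λ₀ = 276.13 nm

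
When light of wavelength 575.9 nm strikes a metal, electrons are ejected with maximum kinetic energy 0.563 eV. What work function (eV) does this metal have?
1.59 eV

From Einstein's photoelectric equation: KE_max = hf - φ = hc/λ - φ

Rearranging for φ:
φ = hc/λ - KE_max

Calculate photon energy:
E_photon = hc/λ = 2.1529 eV

Therefore:
φ = 2.1529 - 0.563 = 1.59 eV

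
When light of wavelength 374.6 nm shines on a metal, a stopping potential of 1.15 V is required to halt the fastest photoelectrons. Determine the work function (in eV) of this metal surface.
2.16 eV

The stopping potential gives the maximum kinetic energy: KE_max = eV_s = 1.15 eV

From Einstein's photoelectric equation: KE_max = hc/λ - φ
Rearranging: φ = hc/λ - KE_max

Calculate photon energy:
E_photon = hc/λ = (6.626×10⁻³⁴ J·s)(3×10⁸ m/s) / (374.6×10⁻⁹ m) = 3.3098 eV

Therefore:
φ = 3.3098 - 1.15 = 2.16 eV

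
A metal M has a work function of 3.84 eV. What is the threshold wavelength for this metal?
322.88 nm

The threshold wavelength is when the photon energy equals the work function:
hc/λ₀ = φ

Solving for λ₀:
λ₀ = hc/φ = (6.626×10⁻³⁴ J·s)(3×10⁸ m/s) / (3.84 eV × 1.602×10⁻¹⁹ J/eV)
λ₀ = 322.88 nm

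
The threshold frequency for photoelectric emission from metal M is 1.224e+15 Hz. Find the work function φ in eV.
5.06 eV

At the threshold frequency, photon energy equals work function:
φ = hf₀

Calculating:
φ = (6.626×10⁻³⁴ J·s)(1.224e+15 Hz)
φ = 5.06 eV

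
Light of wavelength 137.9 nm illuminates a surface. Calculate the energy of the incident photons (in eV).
8.9909 eV

Using E = hf = hc/λ:

E = hc/λ = (6.626×10⁻³⁴ J·s)(3×10⁸ m/s) / (137.9×10⁻⁹ m)
E = 8.9909 eV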